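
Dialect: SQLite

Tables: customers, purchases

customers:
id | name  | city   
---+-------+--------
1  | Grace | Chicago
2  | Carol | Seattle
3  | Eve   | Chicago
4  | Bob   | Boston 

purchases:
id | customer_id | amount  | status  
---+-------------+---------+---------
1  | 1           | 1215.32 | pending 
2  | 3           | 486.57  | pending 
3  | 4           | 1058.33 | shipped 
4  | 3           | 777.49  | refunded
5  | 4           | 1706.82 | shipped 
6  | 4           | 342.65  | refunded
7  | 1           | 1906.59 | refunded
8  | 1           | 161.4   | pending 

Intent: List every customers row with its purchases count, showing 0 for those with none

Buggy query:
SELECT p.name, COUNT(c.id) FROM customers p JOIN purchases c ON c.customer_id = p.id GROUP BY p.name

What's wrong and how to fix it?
Bug: An inner join excludes parents with zero children

Fix: Use LEFT JOIN so parents without children still appear (COUNT(c.id) gives 0)

Corrected query:
SELECT p.name, COUNT(c.id) FROM customers p LEFT JOIN purchases c ON c.customer_id = p.id GROUP BY p.name

Result:
name  | COUNT(c.id)
------+------------
Bob   | 3          
Carol | 0          
Eve   | 2          
Grace | 3          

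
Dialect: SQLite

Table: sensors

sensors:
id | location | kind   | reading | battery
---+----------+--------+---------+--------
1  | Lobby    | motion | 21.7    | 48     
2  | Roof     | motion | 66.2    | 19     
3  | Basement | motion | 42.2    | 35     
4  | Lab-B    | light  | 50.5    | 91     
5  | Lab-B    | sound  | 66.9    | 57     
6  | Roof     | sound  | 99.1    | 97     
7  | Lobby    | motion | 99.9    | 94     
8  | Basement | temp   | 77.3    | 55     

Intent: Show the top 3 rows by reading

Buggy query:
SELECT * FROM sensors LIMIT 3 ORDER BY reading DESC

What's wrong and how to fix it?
Bug: ORDER BY cannot follow LIMIT; LIMIT is the final clause

Fix: Sort with ORDER BY, then apply LIMIT

Corrected query:
SELECT * FROM sensors ORDER BY reading DESC LIMIT 3

Result:
id | location | kind   | reading | battery
---+----------+--------+---------+--------
7  | Lobby    | motion | 99.9    | 94     
6  | Roof     | sound  | 99.1    | 97     
8  | Basement | temp   | 77.3    | 55     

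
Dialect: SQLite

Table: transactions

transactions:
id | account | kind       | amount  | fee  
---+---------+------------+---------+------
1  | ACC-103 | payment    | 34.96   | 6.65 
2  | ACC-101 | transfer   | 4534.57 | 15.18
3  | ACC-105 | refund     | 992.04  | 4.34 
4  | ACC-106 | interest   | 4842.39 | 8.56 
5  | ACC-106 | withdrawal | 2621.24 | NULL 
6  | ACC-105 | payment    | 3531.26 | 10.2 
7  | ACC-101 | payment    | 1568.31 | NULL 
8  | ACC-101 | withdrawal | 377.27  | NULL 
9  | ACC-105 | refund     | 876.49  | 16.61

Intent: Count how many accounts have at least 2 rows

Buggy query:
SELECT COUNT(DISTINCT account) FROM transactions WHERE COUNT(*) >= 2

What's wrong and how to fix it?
Bug: WHERE filters individual rows, not groups, so a group-level COUNT is invalid there

Fix: Use a subquery that GROUPs and filters with HAVING, then count its rows

Corrected query:
SELECT COUNT(*) FROM (SELECT account FROM transactions GROUP BY account HAVING COUNT(*) >= 2)

Result:
COUNT(*)
--------
3       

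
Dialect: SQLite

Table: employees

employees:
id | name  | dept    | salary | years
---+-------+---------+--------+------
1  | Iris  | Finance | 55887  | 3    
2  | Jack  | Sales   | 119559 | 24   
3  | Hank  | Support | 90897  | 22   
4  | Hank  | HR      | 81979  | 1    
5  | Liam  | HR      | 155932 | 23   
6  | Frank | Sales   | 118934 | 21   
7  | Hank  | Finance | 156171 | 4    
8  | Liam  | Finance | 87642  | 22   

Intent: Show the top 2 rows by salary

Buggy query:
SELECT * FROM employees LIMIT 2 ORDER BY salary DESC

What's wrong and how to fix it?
Bug: ORDER BY cannot follow LIMIT; LIMIT is the final clause

Fix: Swap the clauses: ORDER BY first, then LIMIT

Corrected query:
SELECT * FROM employees ORDER BY salary DESC LIMIT 2

Result:
id | name | dept    | salary | years
---+------+---------+--------+------
7  | Hank | Finance | 156171 | 4    
5  | Liam | HR      | 155932 | 23   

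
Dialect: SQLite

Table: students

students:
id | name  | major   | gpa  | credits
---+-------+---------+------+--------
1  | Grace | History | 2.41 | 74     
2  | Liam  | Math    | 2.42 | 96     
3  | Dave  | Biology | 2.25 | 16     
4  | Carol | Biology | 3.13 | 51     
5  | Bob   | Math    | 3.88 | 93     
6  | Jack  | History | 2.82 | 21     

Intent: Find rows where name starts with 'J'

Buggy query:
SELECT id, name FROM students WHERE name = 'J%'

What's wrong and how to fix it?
Bug: '=' compares the literal string including the % character; pattern matching needs LIKE

Fix: Use LIKE for wildcard pattern matching

Corrected query:
SELECT id, name FROM students WHERE name LIKE 'J%'

Result:
id | name
---+-----
6  | Jack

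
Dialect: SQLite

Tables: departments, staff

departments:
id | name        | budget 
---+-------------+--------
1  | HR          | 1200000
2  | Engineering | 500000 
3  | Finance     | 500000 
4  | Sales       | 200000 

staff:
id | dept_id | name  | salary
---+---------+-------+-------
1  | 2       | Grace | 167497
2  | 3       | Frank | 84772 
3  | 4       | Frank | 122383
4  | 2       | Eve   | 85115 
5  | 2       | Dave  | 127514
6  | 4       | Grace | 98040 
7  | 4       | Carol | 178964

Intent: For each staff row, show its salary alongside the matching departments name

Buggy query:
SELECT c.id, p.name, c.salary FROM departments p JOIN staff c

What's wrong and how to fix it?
Bug: Missing join condition: each staff row is matched to all departments rows instead of just its own

Fix: Add ON c.dept_id = p.id to the JOIN

Corrected query:
SELECT c.id, p.name, c.salary FROM departments p JOIN staff c ON c.dept_id = p.id

Result:
id | name        | salary
---+-------------+-------
1  | Engineering | 167497
2  | Finance     | 84772 
3  | Sales       | 122383
4  | Engineering | 85115 
5  | Engineering | 127514
6  | Sales       | 98040 
7  | Sales       | 178964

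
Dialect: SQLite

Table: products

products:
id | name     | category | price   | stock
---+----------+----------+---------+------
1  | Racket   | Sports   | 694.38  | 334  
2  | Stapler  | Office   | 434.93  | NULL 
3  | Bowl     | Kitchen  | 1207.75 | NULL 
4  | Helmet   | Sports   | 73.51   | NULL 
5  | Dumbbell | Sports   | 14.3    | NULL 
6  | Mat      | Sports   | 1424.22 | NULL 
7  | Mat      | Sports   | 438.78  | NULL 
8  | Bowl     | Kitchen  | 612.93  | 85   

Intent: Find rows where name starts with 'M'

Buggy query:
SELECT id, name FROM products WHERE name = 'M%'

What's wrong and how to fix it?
Bug: Wildcards only work with LIKE; '=' treats '%' as a literal character

Fix: Replace '=' with LIKE so 'M%' is treated as a pattern

Corrected query:
SELECT id, name FROM products WHERE name LIKE 'M%'

Result:
id | name
---+-----
6  | Mat 
7  | Mat 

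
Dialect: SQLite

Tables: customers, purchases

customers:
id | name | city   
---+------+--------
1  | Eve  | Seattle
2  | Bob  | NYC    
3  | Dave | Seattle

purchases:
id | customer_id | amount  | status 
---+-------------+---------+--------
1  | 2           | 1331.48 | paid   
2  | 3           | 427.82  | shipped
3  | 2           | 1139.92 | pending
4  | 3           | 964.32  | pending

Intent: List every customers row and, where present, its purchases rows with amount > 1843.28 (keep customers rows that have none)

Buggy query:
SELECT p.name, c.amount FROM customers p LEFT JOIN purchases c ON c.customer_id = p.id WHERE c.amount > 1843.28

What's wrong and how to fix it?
Bug: Filtering c.amount in WHERE discards the NULL rows produced by LEFT JOIN, turning it into an inner join

Fix: Move the right-table condition into the ON clause so unmatched parents are kept

Corrected query:
SELECT p.name, c.amount FROM customers p LEFT JOIN purchases c ON c.customer_id = p.id AND c.amount > 1843.28

Result:
name | amount
-----+-------
Eve  | NULL  
Bob  | NULL  
Dave | NULL  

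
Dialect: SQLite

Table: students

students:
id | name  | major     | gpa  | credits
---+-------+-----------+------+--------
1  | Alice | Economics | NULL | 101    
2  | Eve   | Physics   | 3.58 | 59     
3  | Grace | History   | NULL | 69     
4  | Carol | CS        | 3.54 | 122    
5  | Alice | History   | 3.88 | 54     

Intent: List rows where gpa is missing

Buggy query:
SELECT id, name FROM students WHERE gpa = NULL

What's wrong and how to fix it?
Bug: Comparing to NULL with '=' never matches; NULL = NULL is unknown, not true

Fix: Replace '= NULL' with 'IS NULL'

Corrected query:
SELECT id, name FROM students WHERE gpa IS NULL

Result:
id | name 
---+------
1  | Alice
3  | Grace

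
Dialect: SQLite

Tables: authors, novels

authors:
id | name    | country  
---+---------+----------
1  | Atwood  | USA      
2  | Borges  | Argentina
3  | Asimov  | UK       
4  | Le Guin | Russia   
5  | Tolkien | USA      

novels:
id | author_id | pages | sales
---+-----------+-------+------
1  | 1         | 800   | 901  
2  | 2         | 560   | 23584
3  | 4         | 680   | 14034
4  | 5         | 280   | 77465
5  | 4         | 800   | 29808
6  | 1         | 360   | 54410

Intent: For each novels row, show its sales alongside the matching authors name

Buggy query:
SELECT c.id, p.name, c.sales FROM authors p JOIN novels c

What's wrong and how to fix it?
Bug: Missing join condition: each novels row is matched to all authors rows instead of just its own

Fix: Specify the join condition linking the foreign key to the parent id

Corrected query:
SELECT c.id, p.name, c.sales FROM authors p JOIN novels c ON c.author_id = p.id

Result:
id | name    | sales
---+---------+------
1  | Atwood  | 901  
2  | Borges  | 23584
3  | Le Guin | 14034
4  | Tolkien | 77465
5  | Le Guin | 29808
6  | Atwood  | 54410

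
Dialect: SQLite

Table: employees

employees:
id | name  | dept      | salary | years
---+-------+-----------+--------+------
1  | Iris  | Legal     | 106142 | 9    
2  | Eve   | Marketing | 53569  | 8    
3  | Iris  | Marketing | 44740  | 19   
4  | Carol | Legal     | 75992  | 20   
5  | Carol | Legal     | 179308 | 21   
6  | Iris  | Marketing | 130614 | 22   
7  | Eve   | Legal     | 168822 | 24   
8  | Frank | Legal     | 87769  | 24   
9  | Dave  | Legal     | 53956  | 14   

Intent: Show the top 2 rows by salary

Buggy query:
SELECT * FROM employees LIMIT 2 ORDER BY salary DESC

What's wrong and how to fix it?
Bug: ORDER BY cannot follow LIMIT; LIMIT is the final clause

Fix: Sort with ORDER BY, then apply LIMIT

Corrected query:
SELECT * FROM employees ORDER BY salary DESC LIMIT 2

Result:
id | name  | dept  | salary | years
---+-------+-------+--------+------
5  | Carol | Legal | 179308 | 21   
7  | Eve   | Legal | 168822 | 24   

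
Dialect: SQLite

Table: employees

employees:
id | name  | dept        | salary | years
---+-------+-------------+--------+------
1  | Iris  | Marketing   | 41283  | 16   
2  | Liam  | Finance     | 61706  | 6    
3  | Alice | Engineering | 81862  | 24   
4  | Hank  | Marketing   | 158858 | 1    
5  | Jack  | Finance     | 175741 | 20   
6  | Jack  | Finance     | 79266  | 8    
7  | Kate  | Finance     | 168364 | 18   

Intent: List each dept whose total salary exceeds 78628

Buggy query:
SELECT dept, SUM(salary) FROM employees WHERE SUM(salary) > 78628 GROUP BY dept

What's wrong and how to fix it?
Bug: WHERE runs before GROUP BY, so aggregates aren't available there

Fix: Move the aggregate condition to a HAVING clause

Corrected query:
SELECT dept, SUM(salary) FROM employees GROUP BY dept HAVING SUM(salary) > 78628

Result:
dept        | SUM(salary)
------------+------------
Engineering | 81862      
Finance     | 485077     
Marketing   | 200141     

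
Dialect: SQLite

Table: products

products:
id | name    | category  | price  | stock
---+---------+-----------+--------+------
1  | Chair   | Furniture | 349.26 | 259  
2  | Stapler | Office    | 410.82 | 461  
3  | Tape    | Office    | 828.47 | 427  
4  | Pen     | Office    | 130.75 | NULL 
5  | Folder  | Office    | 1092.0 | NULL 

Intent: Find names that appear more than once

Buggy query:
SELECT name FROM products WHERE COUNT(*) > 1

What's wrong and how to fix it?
Bug: COUNT(*) is an aggregate and cannot be used in WHERE

Fix: GROUP BY name, then filter groups with HAVING COUNT(*) > 1

Corrected query:
SELECT name FROM products GROUP BY name HAVING COUNT(*) > 1

Result:
(no rows)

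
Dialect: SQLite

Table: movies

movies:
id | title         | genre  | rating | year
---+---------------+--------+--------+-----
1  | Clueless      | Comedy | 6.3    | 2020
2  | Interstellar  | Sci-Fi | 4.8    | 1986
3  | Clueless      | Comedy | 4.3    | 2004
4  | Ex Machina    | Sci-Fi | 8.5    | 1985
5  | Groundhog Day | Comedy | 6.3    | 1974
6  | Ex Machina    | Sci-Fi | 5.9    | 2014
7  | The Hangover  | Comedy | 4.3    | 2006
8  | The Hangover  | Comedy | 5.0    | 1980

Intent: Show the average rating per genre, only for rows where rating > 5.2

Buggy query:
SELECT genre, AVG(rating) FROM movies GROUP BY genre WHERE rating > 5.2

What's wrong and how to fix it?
Bug: WHERE cannot follow GROUP BY

Fix: Move the WHERE clause before GROUP BY

Corrected query:
SELECT genre, AVG(rating) FROM movies WHERE rating > 5.2 GROUP BY genre

Result:
genre  | AVG(rating)
-------+------------
Comedy | 6.3        
Sci-Fi | 7.2        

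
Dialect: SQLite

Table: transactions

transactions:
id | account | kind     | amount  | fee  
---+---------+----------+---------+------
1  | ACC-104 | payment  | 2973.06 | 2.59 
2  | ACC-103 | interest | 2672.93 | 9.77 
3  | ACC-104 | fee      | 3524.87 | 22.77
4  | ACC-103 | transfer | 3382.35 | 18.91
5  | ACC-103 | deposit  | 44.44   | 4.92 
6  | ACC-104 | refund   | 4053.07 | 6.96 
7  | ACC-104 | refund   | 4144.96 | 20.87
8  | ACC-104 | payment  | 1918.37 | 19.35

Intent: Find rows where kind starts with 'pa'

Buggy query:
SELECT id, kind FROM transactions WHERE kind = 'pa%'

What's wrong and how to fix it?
Bug: Wildcards only work with LIKE; '=' treats '%' as a literal character

Fix: Replace '=' with LIKE so 'pa%' is treated as a pattern

Corrected query:
SELECT id, kind FROM transactions WHERE kind LIKE 'pa%'

Result:
id | kind   
---+--------
1  | payment
8  | payment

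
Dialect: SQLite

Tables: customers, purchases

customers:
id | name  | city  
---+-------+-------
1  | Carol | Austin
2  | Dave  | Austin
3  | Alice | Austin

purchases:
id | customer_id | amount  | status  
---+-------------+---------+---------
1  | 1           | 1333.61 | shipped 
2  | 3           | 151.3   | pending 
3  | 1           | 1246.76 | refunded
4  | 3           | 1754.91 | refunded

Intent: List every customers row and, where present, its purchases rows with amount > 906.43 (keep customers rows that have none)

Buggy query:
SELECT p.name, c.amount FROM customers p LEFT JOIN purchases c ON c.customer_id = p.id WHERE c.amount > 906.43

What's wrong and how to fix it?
Bug: Filtering c.amount in WHERE discards the NULL rows produced by LEFT JOIN, turning it into an inner join

Fix: Put 'c.amount > 906.43' in the JOIN's ON clause instead of WHERE

Corrected query:
SELECT p.name, c.amount FROM customers p LEFT JOIN purchases c ON c.customer_id = p.id AND c.amount > 906.43

Result:
name  | amount 
------+--------
Carol | 1246.76
Carol | 1333.61
Dave  | NULL   
Alice | 1754.91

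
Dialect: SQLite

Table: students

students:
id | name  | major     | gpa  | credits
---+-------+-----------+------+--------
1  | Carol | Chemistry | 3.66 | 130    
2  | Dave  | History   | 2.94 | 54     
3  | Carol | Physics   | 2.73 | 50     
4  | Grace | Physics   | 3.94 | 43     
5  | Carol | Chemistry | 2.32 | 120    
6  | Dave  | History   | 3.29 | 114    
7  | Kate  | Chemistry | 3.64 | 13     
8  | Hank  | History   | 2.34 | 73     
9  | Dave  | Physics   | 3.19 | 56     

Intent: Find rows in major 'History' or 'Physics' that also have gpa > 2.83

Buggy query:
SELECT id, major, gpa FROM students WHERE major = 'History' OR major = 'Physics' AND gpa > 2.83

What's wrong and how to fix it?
Bug: Without parentheses, AND is evaluated before OR, so the gpa filter only applies to the 'Physics' branch

Fix: Group the OR with parentheses (or use IN), then AND the threshold

Corrected query:
SELECT id, major, gpa FROM students WHERE (major = 'History' OR major = 'Physics') AND gpa > 2.83

Result:
id | major   | gpa 
---+---------+-----
2  | History | 2.94
4  | Physics | 3.94
6  | History | 3.29
9  | Physics | 3.19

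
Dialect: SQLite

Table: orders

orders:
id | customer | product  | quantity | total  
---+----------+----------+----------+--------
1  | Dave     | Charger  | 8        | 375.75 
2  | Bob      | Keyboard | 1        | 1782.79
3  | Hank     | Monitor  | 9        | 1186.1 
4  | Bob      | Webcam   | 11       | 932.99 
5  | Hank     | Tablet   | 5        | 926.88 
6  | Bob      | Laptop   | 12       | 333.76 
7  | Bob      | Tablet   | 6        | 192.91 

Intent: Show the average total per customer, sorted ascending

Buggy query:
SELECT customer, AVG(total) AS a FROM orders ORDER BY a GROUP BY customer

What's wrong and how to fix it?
Bug: GROUP BY must precede ORDER BY

Fix: Reorder: SELECT … FROM … GROUP BY … ORDER BY …

Corrected query:
SELECT customer, AVG(total) AS a FROM orders GROUP BY customer ORDER BY a

Result:
customer | a       
---------+---------
Dave     | 375.75  
Bob      | 810.6125
Hank     | 1056.49 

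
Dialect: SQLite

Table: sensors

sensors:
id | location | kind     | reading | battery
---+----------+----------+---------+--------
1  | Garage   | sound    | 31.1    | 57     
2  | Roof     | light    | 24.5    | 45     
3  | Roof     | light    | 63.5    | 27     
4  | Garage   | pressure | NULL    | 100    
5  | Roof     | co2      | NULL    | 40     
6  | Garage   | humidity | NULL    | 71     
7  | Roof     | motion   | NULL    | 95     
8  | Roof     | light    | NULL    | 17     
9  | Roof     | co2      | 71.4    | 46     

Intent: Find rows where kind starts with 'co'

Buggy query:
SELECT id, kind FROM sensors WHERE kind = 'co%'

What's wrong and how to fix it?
Bug: Wildcards only work with LIKE; '=' treats '%' as a literal character

Fix: Use LIKE for wildcard pattern matching

Corrected query:
SELECT id, kind FROM sensors WHERE kind LIKE 'co%'

Result:
id | kind
---+-----
5  | co2 
9  | co2 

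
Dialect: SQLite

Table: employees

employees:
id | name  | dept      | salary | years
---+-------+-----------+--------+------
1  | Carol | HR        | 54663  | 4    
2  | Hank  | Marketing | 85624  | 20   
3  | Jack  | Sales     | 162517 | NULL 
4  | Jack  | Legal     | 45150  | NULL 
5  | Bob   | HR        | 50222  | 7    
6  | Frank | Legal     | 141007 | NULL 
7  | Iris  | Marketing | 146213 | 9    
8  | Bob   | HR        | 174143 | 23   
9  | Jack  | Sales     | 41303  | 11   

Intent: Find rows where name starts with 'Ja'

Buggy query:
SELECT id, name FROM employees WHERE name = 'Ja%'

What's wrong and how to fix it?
Bug: '=' compares the literal string including the % character; pattern matching needs LIKE

Fix: Use LIKE for wildcard pattern matching

Corrected query:
SELECT id, name FROM employees WHERE name LIKE 'Ja%'

Result:
id | name
---+-----
3  | Jack
4  | Jack
9  | Jack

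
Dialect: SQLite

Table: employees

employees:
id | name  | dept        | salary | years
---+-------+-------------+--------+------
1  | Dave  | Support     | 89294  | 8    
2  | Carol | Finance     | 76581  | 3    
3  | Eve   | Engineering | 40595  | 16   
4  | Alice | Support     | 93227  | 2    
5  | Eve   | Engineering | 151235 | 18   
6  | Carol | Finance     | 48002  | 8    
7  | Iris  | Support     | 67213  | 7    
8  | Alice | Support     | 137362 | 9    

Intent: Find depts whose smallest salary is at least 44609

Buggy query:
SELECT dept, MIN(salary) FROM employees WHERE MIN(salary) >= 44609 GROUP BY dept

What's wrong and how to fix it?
Bug: Aggregates like MIN are computed per group after WHERE runs

Fix: Use HAVING for the per-group MIN condition

Corrected query:
SELECT dept, MIN(salary) FROM employees GROUP BY dept HAVING MIN(salary) >= 44609

Result:
dept    | MIN(salary)
--------+------------
Finance | 48002      
Support | 67213      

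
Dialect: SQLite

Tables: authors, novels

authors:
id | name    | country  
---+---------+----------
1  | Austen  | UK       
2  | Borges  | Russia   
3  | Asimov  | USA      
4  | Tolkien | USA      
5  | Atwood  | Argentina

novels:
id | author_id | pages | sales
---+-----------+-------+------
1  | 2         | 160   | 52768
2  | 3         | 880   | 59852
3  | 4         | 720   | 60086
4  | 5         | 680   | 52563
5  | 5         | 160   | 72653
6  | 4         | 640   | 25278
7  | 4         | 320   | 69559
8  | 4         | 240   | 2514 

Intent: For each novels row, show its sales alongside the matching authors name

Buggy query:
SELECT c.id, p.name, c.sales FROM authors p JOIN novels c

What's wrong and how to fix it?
Bug: Missing join condition: each novels row is matched to all authors rows instead of just its own

Fix: Specify the join condition linking the foreign key to the parent id

Corrected query:
SELECT c.id, p.name, c.sales FROM authors p JOIN novels c ON c.author_id = p.id

Result:
id | name    | sales
---+---------+------
1  | Borges  | 52768
2  | Asimov  | 59852
3  | Tolkien | 60086
4  | Atwood  | 52563
5  | Atwood  | 72653
6  | Tolkien | 25278
7  | Tolkien | 69559
8  | Tolkien | 2514 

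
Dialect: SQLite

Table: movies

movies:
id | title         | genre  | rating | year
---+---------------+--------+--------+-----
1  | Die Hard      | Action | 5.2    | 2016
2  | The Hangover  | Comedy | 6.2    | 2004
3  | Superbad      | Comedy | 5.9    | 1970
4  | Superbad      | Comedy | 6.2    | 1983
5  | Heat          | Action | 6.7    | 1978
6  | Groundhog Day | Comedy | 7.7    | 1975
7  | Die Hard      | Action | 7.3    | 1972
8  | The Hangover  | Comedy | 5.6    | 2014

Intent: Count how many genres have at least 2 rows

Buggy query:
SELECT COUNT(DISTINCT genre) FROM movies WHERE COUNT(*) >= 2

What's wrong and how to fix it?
Bug: WHERE filters individual rows, not groups, so a group-level COUNT is invalid there

Fix: Group first with HAVING COUNT(*) >= 2, then COUNT the resulting groups

Corrected query:
SELECT COUNT(*) FROM (SELECT genre FROM movies GROUP BY genre HAVING COUNT(*) >= 2)

Result:
COUNT(*)
--------
2       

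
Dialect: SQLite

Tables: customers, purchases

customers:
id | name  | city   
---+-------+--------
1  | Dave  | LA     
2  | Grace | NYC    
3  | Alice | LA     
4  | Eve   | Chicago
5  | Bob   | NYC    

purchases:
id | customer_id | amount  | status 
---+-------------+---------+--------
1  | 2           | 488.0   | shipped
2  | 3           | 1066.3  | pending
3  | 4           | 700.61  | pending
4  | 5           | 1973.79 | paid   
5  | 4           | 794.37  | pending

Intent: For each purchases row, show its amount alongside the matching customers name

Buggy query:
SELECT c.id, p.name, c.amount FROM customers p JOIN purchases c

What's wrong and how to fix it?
Bug: JOIN with no ON clause produces a cartesian product; every purchases row pairs with every customers row

Fix: Specify the join condition linking the foreign key to the parent id

Corrected query:
SELECT c.id, p.name, c.amount FROM customers p JOIN purchases c ON c.customer_id = p.id

Result:
id | name  | amount 
---+-------+--------
1  | Grace | 488    
2  | Alice | 1066.3 
3  | Eve   | 700.61 
4  | Bob   | 1973.79
5  | Eve   | 794.37 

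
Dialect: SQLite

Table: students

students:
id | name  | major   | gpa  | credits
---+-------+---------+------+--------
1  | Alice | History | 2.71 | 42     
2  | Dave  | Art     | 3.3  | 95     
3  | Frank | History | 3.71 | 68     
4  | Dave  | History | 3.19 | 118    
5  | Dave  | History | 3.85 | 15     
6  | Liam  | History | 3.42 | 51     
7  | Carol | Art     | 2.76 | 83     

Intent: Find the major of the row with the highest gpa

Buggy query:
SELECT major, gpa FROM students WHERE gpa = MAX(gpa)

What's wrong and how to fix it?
Bug: WHERE is evaluated per row; an aggregate over the whole table isn't defined there

Fix: Wrap MAX in a scalar subquery so WHERE compares against a single value

Corrected query:
SELECT major, gpa FROM students WHERE gpa = (SELECT MAX(gpa) FROM students)

Result:
major   | gpa 
--------+-----
History | 3.85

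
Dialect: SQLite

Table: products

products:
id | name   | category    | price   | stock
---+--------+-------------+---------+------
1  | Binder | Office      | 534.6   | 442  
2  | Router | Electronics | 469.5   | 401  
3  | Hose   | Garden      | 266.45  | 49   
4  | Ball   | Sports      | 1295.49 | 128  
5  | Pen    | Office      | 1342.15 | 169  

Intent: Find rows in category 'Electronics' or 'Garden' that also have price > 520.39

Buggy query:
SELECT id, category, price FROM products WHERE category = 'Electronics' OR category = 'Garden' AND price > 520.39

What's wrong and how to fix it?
Bug: AND binds tighter than OR, so this parses as category = 'Electronics' OR (category = 'Garden' AND price > 520.39)

Fix: Add parentheses around the OR so the AND applies to both alternatives

Corrected query:
SELECT id, category, price FROM products WHERE (category = 'Electronics' OR category = 'Garden') AND price > 520.39

Result:
(no rows)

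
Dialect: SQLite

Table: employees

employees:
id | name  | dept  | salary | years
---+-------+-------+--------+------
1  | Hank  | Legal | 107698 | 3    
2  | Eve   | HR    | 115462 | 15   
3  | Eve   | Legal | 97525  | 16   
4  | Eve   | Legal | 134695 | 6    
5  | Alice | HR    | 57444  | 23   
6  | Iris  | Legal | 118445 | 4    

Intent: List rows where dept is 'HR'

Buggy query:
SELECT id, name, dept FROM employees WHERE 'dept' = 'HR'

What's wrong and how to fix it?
Bug: Single quotes denote string literals in SQL; the column name is being compared as a constant string

Fix: Remove the quotes around the column name (or use double quotes for an identifier)

Corrected query:
SELECT id, name, dept FROM employees WHERE dept = 'HR'

Result:
id | name  | dept
---+-------+-----
2  | Eve   | HR  
5  | Alice | HR  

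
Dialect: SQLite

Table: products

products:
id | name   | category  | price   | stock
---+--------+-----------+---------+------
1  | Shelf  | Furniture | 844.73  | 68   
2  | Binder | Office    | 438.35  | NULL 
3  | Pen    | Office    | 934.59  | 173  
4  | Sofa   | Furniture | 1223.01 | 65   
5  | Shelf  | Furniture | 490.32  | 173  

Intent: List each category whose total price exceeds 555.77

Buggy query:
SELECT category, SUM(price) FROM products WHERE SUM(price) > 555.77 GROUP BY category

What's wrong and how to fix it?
Bug: WHERE runs before GROUP BY, so aggregates aren't available there

Fix: Use HAVING (which filters groups after aggregation) instead of WHERE

Corrected query:
SELECT category, SUM(price) FROM products GROUP BY category HAVING SUM(price) > 555.77

Result:
category  | SUM(price)
----------+-----------
Furniture | 2558.06   
Office    | 1372.94   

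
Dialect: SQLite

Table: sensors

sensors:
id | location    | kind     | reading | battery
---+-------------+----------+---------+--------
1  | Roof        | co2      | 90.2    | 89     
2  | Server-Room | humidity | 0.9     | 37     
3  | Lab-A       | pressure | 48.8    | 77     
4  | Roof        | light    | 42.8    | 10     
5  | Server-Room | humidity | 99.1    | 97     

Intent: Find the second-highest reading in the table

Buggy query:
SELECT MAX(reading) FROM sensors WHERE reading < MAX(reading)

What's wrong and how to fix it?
Bug: The inner MAX is an aggregate inside WHERE, which is not allowed

Fix: Compute the overall MAX in a subquery, then take MAX of rows below it

Corrected query:
SELECT MAX(reading) FROM sensors WHERE reading < (SELECT MAX(reading) FROM sensors)

Result:
MAX(reading)
------------
90.2        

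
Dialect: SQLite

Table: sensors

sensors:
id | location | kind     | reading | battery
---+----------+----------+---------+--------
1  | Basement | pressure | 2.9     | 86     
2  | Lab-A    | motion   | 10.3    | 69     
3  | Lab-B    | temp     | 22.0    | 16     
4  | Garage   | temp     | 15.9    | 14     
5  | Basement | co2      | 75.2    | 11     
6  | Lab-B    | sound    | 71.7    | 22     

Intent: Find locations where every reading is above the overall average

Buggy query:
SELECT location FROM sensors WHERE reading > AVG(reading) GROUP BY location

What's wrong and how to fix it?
Bug: AVG() is an aggregate; it can't sit directly in WHERE

Fix: Use a subquery for AVG and a HAVING MIN(...) filter so the condition holds for every row in the group

Corrected query:
SELECT location FROM sensors GROUP BY location HAVING MIN(reading) > (SELECT AVG(reading) FROM sensors)

Result:
(no rows)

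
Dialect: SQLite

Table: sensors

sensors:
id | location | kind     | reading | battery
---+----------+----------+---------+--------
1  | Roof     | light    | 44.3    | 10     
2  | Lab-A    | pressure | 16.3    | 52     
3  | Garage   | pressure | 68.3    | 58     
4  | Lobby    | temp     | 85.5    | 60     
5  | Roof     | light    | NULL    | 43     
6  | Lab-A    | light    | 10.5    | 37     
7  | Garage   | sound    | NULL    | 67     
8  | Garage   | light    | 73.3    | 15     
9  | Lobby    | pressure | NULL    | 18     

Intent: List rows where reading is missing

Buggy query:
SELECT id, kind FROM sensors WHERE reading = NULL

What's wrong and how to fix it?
Bug: Comparing to NULL with '=' never matches; NULL = NULL is unknown, not true

Fix: Use IS NULL to test for NULL

Corrected query:
SELECT id, kind FROM sensors WHERE reading IS NULL

Result:
id | kind    
---+---------
5  | light   
7  | sound   
9  | pressure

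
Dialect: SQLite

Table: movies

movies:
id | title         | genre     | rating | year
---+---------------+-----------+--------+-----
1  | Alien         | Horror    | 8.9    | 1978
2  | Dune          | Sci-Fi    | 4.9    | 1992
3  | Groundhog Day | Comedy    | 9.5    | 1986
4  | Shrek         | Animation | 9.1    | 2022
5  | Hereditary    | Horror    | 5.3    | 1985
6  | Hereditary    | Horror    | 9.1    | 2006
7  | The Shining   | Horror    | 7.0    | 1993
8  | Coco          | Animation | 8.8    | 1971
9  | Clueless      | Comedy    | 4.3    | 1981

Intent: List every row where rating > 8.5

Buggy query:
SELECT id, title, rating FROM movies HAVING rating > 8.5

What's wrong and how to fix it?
Bug: This is a non-aggregate query (no GROUP BY, no aggregates), so in SQLite the HAVING clause is invalid here; a row-level condition belongs in WHERE

Fix: Replace HAVING with WHERE since the condition applies to individual rows

Corrected query:
SELECT id, title, rating FROM movies WHERE rating > 8.5

Result:
id | title         | rating
---+---------------+-------
1  | Alien         | 8.9   
3  | Groundhog Day | 9.5   
4  | Shrek         | 9.1   
6  | Hereditary    | 9.1   
8  | Coco          | 8.8   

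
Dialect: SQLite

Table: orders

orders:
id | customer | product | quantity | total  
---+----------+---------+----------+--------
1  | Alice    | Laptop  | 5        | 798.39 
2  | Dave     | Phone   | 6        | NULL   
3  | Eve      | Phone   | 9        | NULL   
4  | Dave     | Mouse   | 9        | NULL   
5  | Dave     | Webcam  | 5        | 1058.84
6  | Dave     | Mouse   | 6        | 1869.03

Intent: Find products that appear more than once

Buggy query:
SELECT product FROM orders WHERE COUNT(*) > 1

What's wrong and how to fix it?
Bug: WHERE can't reference COUNT(*); aggregates are computed after WHERE

Fix: GROUP BY product, then filter groups with HAVING COUNT(*) > 1

Corrected query:
SELECT product FROM orders GROUP BY product HAVING COUNT(*) > 1

Result:
product
-------
Mouse  
Phone  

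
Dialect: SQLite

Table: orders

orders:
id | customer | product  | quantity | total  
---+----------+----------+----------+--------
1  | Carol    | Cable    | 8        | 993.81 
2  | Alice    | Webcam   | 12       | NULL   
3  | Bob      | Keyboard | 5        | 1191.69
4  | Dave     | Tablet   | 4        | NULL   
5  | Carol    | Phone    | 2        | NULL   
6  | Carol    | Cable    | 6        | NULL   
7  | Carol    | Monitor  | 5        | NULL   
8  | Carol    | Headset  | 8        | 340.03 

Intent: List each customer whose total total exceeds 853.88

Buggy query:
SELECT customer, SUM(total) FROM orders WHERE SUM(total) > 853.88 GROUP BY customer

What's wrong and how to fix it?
Bug: WHERE runs before GROUP BY, so aggregates aren't available there

Fix: Move the aggregate condition to a HAVING clause

Corrected query:
SELECT customer, SUM(total) FROM orders GROUP BY customer HAVING SUM(total) > 853.88

Result:
customer | SUM(total)
---------+-----------
Bob      | 1191.69   
Carol    | 1333.84   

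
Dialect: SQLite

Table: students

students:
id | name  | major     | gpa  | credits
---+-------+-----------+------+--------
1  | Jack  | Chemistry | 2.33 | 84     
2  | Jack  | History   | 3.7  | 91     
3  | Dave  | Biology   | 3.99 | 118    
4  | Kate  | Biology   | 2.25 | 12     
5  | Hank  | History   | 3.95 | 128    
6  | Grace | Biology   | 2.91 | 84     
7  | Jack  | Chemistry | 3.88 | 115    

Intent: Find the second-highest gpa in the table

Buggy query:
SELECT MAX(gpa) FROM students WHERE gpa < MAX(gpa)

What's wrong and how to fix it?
Bug: The inner MAX is an aggregate inside WHERE, which is not allowed

Fix: Compute the overall MAX in a subquery, then take MAX of rows below it

Corrected query:
SELECT MAX(gpa) FROM students WHERE gpa < (SELECT MAX(gpa) FROM students)

Result:
MAX(gpa)
--------
3.95    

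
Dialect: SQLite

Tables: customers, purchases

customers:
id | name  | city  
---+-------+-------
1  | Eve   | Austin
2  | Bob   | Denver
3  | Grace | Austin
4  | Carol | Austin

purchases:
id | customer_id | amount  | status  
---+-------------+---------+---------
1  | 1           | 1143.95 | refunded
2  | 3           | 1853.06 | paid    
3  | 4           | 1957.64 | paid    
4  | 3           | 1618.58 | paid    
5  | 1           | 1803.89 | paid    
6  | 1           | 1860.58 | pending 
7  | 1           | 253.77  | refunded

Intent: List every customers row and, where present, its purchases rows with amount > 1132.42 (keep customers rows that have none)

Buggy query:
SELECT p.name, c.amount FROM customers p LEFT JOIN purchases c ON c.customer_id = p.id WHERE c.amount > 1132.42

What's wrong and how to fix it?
Bug: Filtering c.amount in WHERE discards the NULL rows produced by LEFT JOIN, turning it into an inner join

Fix: Put 'c.amount > 1132.42' in the JOIN's ON clause instead of WHERE

Corrected query:
SELECT p.name, c.amount FROM customers p LEFT JOIN purchases c ON c.customer_id = p.id AND c.amount > 1132.42

Result:
name  | amount 
------+--------
Eve   | 1143.95
Eve   | 1803.89
Eve   | 1860.58
Bob   | NULL   
Grace | 1618.58
Grace | 1853.06
Carol | 1957.64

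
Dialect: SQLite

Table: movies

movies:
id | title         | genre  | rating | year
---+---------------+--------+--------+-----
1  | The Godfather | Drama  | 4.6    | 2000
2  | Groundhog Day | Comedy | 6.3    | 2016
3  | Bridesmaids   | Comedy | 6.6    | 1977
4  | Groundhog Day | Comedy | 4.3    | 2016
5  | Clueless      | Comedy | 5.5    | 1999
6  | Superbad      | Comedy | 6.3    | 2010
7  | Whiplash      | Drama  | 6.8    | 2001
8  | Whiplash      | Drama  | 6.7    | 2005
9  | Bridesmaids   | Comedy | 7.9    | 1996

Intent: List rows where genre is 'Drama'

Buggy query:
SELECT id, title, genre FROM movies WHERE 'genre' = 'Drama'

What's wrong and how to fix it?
Bug: Single quotes denote string literals in SQL; the column name is being compared as a constant string

Fix: Reference the column as genre without single quotes

Corrected query:
SELECT id, title, genre FROM movies WHERE genre = 'Drama'

Result:
id | title         | genre
---+---------------+------
1  | The Godfather | Drama
7  | Whiplash      | Drama
8  | Whiplash      | Drama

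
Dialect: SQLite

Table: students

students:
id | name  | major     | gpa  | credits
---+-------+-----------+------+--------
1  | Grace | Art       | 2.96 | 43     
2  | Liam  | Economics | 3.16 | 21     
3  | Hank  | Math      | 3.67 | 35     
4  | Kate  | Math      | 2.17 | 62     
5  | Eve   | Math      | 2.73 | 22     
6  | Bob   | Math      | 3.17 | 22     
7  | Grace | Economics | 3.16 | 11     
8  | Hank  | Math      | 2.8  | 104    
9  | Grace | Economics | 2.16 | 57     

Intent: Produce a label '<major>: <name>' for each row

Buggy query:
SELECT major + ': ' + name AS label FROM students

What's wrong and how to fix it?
Bug: SQLite uses || for string concatenation; + coerces text to numbers (yielding 0)

Fix: Use the || operator for string concatenation

Corrected query:
SELECT major || ': ' || name AS label FROM students

Result:
label           
----------------
Art: Grace      
Economics: Liam 
Math: Hank      
Math: Kate      
Math: Eve       
Math: Bob       
Economics: Grace
Math: Hank      
Economics: Grace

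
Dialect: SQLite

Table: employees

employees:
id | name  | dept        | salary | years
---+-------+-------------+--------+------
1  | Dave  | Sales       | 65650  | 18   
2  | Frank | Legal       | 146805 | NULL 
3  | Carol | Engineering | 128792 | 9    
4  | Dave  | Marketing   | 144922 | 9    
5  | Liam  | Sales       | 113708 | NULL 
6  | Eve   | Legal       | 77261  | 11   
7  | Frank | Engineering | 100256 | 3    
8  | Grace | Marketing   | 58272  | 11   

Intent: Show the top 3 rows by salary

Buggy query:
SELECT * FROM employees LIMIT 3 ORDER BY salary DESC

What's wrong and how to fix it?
Bug: ORDER BY cannot follow LIMIT; LIMIT is the final clause

Fix: Sort with ORDER BY, then apply LIMIT

Corrected query:
SELECT * FROM employees ORDER BY salary DESC LIMIT 3

Result:
id | name  | dept        | salary | years
---+-------+-------------+--------+------
2  | Frank | Legal       | 146805 | NULL 
4  | Dave  | Marketing   | 144922 | 9    
3  | Carol | Engineering | 128792 | 9    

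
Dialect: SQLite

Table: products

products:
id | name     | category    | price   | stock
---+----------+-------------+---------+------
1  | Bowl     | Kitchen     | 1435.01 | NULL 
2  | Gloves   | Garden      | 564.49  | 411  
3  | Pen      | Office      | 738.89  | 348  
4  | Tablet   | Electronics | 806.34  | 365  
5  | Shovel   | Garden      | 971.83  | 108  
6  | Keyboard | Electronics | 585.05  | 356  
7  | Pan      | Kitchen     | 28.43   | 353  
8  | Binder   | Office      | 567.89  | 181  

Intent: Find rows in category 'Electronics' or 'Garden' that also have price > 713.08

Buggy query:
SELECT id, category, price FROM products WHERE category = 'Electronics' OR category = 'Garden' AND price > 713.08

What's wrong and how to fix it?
Bug: AND binds tighter than OR, so this parses as category = 'Electronics' OR (category = 'Garden' AND price > 713.08)

Fix: Group the OR with parentheses (or use IN), then AND the threshold

Corrected query:
SELECT id, category, price FROM products WHERE (category = 'Electronics' OR category = 'Garden') AND price > 713.08

Result:
id | category    | price 
---+-------------+-------
4  | Electronics | 806.34
5  | Garden      | 971.83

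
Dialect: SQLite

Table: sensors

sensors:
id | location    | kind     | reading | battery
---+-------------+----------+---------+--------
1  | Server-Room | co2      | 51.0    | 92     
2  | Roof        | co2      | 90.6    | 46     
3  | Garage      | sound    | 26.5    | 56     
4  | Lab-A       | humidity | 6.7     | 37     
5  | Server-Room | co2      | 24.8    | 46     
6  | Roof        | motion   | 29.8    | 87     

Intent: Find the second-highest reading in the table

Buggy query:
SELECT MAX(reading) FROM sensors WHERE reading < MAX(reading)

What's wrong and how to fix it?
Bug: MAX(reading) on the right of the comparison is an aggregate-in-WHERE error

Fix: Compute the overall MAX in a subquery, then take MAX of rows below it

Corrected query:
SELECT MAX(reading) FROM sensors WHERE reading < (SELECT MAX(reading) FROM sensors)

Result:
MAX(reading)
------------
51          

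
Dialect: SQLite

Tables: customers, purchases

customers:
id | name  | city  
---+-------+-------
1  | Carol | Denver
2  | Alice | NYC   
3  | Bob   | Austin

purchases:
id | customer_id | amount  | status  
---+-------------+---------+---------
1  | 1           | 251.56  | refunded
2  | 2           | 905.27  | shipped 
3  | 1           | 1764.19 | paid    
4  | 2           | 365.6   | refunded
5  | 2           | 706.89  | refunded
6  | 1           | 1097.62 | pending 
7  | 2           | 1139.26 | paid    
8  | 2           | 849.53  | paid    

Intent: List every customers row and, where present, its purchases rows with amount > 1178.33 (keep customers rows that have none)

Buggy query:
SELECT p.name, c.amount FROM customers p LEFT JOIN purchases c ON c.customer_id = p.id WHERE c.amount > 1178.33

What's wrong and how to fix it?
Bug: A WHERE condition on the right-hand table after LEFT JOIN drops unmatched parents

Fix: Put 'c.amount > 1178.33' in the JOIN's ON clause instead of WHERE

Corrected query:
SELECT p.name, c.amount FROM customers p LEFT JOIN purchases c ON c.customer_id = p.id AND c.amount > 1178.33

Result:
name  | amount 
------+--------
Carol | 1764.19
Alice | NULL   
Bob   | NULL   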